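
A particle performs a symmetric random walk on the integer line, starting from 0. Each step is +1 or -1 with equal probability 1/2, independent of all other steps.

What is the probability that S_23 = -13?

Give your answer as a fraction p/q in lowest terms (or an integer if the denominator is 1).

Answer: 33649/8388608

Derivation:
To reach position -13 after 23 steps: need 5 steps of +1 and 18 of -1.
Favorable paths: C(23,5) = 33649
Total paths: 2^23 = 8388608
P = 33649/8388608 = 33649/8388608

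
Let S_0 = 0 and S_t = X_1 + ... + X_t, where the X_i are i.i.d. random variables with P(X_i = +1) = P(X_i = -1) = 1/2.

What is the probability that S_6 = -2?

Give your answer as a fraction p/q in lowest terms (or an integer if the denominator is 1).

To reach position -2 after 6 steps: need 2 steps of +1 and 4 of -1.
Favorable paths: C(6,2) = 15
Total paths: 2^6 = 64
P = 15/64 = 15/64

Answer: 15/64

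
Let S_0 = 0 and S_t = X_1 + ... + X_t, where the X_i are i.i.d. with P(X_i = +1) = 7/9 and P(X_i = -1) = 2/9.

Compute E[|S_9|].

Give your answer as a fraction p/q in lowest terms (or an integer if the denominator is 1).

Answer: 24321245/4782969

Derivation:
S_9 takes values m ≡ 1 (mod 2) with |m| ≤ 9; P(S_9=m) = C(9,(9+m)/2) · (7/9)^((9+m)/2) · (2/9)^((9-m)/2).
Distribution: P(S=-9)=512/387420489, P(S=-7)=1792/43046721, P(S=-5)=25088/43046721, P(S=-3)=614656/129140163, P(S=-1)=1075648/43046721, P(S=1)=3764768/43046721, P(S=3)=26353376/129140163, P(S=5)=13176688/43046721, P(S=7)=11529602/43046721, P(S=9)=40353607/387420489
E[|S_9|] = Σ_m |m|·P(S_9=m) = 24321245/4782969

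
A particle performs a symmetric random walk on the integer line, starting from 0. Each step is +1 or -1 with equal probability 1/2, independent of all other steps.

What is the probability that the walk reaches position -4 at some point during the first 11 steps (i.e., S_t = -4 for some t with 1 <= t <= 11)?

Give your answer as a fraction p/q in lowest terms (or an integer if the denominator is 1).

Count via complement. Let g(t,s) = #length-t paths at position s with S_1..S_t all ≠ -4.
g(t,s) = g(t-1,s-1) + g(t-1,s+1) for s ≠ -4; g(t,-4) = 0.
t=0: g(0,0)=1
t=1: g(1,-1)=1 g(1,1)=1
t=2: g(2,-2)=1 g(2,0)=2 g(2,2)=1
t=3: g(3,-3)=1 g(3,-1)=3 g(3,1)=3 g(3,3)=1
t=4: g(4,-2)=4 g(4,0)=6 g(4,2)=4 g(4,4)=1
t=5: g(5,-3)=4 g(5,-1)=10 g(5,1)=10 g(5,3)=5 g(5,5)=1
t=6: g(6,-2)=14 g(6,0)=20 g(6,2)=15 g(6,4)=6 g(6,6)=1
t=7: g(7,-3)=14 g(7,-1)=34 g(7,1)=35 g(7,3)=21 g(7,5)=7 g(7,7)=1
t=8: g(8,-2)=48 g(8,0)=69 g(8,2)=56 g(8,4)=28 g(8,6)=8 g(8,8)=1
t=9: g(9,-3)=48 g(9,-1)=117 g(9,1)=125 g(9,3)=84 g(9,5)=36 g(9,7)=9 g(9,9)=1
t=10: g(10,-2)=165 g(10,0)=242 g(10,2)=209 g(10,4)=120 g(10,6)=45 g(10,8)=10 g(10,10)=1
t=11: g(11,-3)=165 g(11,-1)=407 g(11,1)=451 g(11,3)=329 g(11,5)=165 g(11,7)=55 g(11,9)=11 g(11,11)=1
Paths never hitting -4: Σ_s g(11,s) = 1584
Paths hitting -4: 2^11 - 1584 = 464
P = 464/2048 = 29/128

Answer: 29/128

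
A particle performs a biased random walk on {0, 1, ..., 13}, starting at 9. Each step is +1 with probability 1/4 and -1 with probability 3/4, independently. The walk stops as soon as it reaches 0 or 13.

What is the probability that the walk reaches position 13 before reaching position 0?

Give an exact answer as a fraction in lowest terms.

Biased walk: p = 1/4, q = 3/4, r = q/p = 3
Gambler's ruin: P(hit 13 before 0 | start at 9) = (1 - r^a)/(1 - r^N)
r^9 = 19683; r^13 = 1594323
P = (1 - 19683) / (1 - 1594323) = -19682 / -1594322 = 9841/797161

Answer: 9841/797161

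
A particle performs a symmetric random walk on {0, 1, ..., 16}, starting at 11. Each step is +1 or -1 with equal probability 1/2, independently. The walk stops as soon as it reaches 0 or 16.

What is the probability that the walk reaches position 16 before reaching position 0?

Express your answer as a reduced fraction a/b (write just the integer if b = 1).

Answer: 11/16

Derivation:
Symmetric walk (p = 1/2): the harmonic-function argument gives P(hit 16 before 0 | start at 11) = a/N.
P = 11/16 = 11/16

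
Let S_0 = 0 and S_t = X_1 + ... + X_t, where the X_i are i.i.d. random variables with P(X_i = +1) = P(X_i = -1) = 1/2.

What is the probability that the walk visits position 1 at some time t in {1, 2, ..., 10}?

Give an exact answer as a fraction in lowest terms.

Count via complement. Let g(t,s) = #length-t paths at position s with S_1..S_t all ≠ 1.
g(t,s) = g(t-1,s-1) + g(t-1,s+1) for s ≠ 1; g(t,1) = 0.
t=0: g(0,0)=1
t=1: g(1,-1)=1
t=2: g(2,-2)=1 g(2,0)=1
t=3: g(3,-3)=1 g(3,-1)=2
t=4: g(4,-4)=1 g(4,-2)=3 g(4,0)=2
t=5: g(5,-5)=1 g(5,-3)=4 g(5,-1)=5
t=6: g(6,-6)=1 g(6,-4)=5 g(6,-2)=9 g(6,0)=5
t=7: g(7,-7)=1 g(7,-5)=6 g(7,-3)=14 g(7,-1)=14
t=8: g(8,-8)=1 g(8,-6)=7 g(8,-4)=20 g(8,-2)=28 g(8,0)=14
t=9: g(9,-9)=1 g(9,-7)=8 g(9,-5)=27 g(9,-3)=48 g(9,-1)=42
t=10: g(10,-10)=1 g(10,-8)=9 g(10,-6)=35 g(10,-4)=75 g(10,-2)=90 g(10,0)=42
Paths never hitting 1: Σ_s g(10,s) = 252
Paths hitting 1: 2^10 - 252 = 772
P = 772/1024 = 193/256

Answer: 193/256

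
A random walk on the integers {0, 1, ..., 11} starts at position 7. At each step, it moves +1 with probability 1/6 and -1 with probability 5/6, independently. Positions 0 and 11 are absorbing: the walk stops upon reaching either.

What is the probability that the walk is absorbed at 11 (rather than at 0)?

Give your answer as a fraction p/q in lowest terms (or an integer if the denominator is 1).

Answer: 19531/12207031

Derivation:
Biased walk: p = 1/6, q = 5/6, r = q/p = 5
Gambler's ruin: P(hit 11 before 0 | start at 7) = (1 - r^a)/(1 - r^N)
r^7 = 78125; r^11 = 48828125
P = (1 - 78125) / (1 - 48828125) = -78124 / -48828124 = 19531/12207031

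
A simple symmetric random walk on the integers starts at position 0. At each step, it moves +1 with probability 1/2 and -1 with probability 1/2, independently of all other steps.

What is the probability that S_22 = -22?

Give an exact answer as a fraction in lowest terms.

Answer: 1/4194304

Derivation:
To reach position -22 after 22 steps: need 0 steps of +1 and 22 of -1.
Favorable paths: C(22,0) = 1
Total paths: 2^22 = 4194304
P = 1/4194304 = 1/4194304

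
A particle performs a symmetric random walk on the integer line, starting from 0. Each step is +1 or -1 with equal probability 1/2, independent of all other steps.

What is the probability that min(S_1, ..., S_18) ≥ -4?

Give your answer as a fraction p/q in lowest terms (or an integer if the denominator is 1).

Answer: 24973/32768

Derivation:
Let f(t,s) = #length-t paths at position s with S_1..S_t all ≥ -4.
f(t,s) = f(t-1,s-1) + f(t-1,s+1) for s ≥ -4; f(t,s) = 0 for s < -4.
t=0: f(0,0)=1
t=1: f(1,-1)=1 f(1,1)=1
t=2: f(2,-2)=1 f(2,0)=2 f(2,2)=1
t=3: f(3,-3)=1 f(3,-1)=3 f(3,1)=3 f(3,3)=1
t=4: f(4,-4)=1 f(4,-2)=4 f(4,0)=6 f(4,2)=4 f(4,4)=1
t=5: f(5,-3)=5 f(5,-1)=10 f(5,1)=10 f(5,3)=5 f(5,5)=1
t=6: f(6,-4)=5 f(6,-2)=15 f(6,0)=20 f(6,2)=15 f(6,4)=6 f(6,6)=1
t=7: f(7,-3)=20 f(7,-1)=35 f(7,1)=35 f(7,3)=21 f(7,5)=7 f(7,7)=1
t=8: f(8,-4)=20 f(8,-2)=55 f(8,0)=70 f(8,2)=56 f(8,4)=28 f(8,6)=8 f(8,8)=1
t=9: f(9,-3)=75 f(9,-1)=125 f(9,1)=126 f(9,3)=84 f(9,5)=36 f(9,7)=9 f(9,9)=1
t=10: f(10,-4)=75 f(10,-2)=200 f(10,0)=251 f(10,2)=210 f(10,4)=120 f(10,6)=45 f(10,8)=10 f(10,10)=1
t=11: f(11,-3)=275 f(11,-1)=451 f(11,1)=461 f(11,3)=330 f(11,5)=165 f(11,7)=55 f(11,9)=11 f(11,11)=1
t=12: f(12,-4)=275 f(12,-2)=726 f(12,0)=912 f(12,2)=791 f(12,4)=495 f(12,6)=220 f(12,8)=66 f(12,10)=12 f(12,12)=1
t=13: f(13,-3)=1001 f(13,-1)=1638 f(13,1)=1703 f(13,3)=1286 f(13,5)=715 f(13,7)=286 f(13,9)=78 f(13,11)=13 f(13,13)=1
t=14: f(14,-4)=1001 f(14,-2)=2639 f(14,0)=3341 f(14,2)=2989 f(14,4)=2001 f(14,6)=1001 f(14,8)=364 f(14,10)=91 f(14,12)=14 f(14,14)=1
t=15: f(15,-3)=3640 f(15,-1)=5980 f(15,1)=6330 f(15,3)=4990 f(15,5)=3002 f(15,7)=1365 f(15,9)=455 f(15,11)=105 f(15,13)=15 f(15,15)=1
t=16: f(16,-4)=3640 f(16,-2)=9620 f(16,0)=12310 f(16,2)=11320 f(16,4)=7992 f(16,6)=4367 f(16,8)=1820 f(16,10)=560 f(16,12)=120 f(16,14)=16 f(16,16)=1
t=17: f(17,-3)=13260 f(17,-1)=21930 f(17,1)=23630 f(17,3)=19312 f(17,5)=12359 f(17,7)=6187 f(17,9)=2380 f(17,11)=680 f(17,13)=136 f(17,15)=17 f(17,17)=1
t=18: f(18,-4)=13260 f(18,-2)=35190 f(18,0)=45560 f(18,2)=42942 f(18,4)=31671 f(18,6)=18546 f(18,8)=8567 f(18,10)=3060 f(18,12)=816 f(18,14)=153 f(18,16)=18 f(18,18)=1
Σ_s f(18,s) = 199784
P = 199784/262144 = 24973/32768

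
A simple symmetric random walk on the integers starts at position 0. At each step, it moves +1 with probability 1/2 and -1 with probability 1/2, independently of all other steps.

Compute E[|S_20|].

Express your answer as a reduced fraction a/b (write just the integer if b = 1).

S_20 takes values m ≡ 0 (mod 2) with |m| ≤ 20; P(S_20=m) = C(20,(20+m)/2)/2^20.
Total paths: 2^20 = 1048576
Distribution: P(S=-20)=1/1048576, P(S=-18)=20/1048576, P(S=-16)=190/1048576, P(S=-14)=1140/1048576, P(S=-12)=4845/1048576, P(S=-10)=15504/1048576, P(S=-8)=38760/1048576, P(S=-6)=77520/1048576, P(S=-4)=125970/1048576, P(S=-2)=167960/1048576, P(S=0)=184756/1048576, P(S=2)=167960/1048576, P(S=4)=125970/1048576, P(S=6)=77520/1048576, P(S=8)=38760/1048576, P(S=10)=15504/1048576, P(S=12)=4845/1048576, P(S=14)=1140/1048576, P(S=16)=190/1048576, P(S=18)=20/1048576, P(S=20)=1/1048576
E[|S_20|] = Σ_m |m|·P(S_20=m) = 3695120/1048576 = 230945/65536

Answer: 230945/65536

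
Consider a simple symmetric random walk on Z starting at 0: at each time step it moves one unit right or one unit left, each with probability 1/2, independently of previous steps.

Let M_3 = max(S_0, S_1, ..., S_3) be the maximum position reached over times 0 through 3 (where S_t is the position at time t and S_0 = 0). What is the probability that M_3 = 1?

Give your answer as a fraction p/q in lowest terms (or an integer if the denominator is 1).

Let M_3 = max(S_0,...,S_3). Use the reflection principle: for j ≥ 1, #{paths with M_3 ≥ j} = #{S_3 ≥ j} + #{S_3 ≥ j+1}.
By reflection, #{M_3 ≥ 1} = #{S_3 ≥ 1} + #{S_3 ≥ 2} = 4 + 1 = 5.
#{M_3 ≥ 2} = #{S_3 ≥ 2} + #{S_3 ≥ 3} = 1 + 1 = 2.
#{M_3 = 1} = 5 - 2 = 3.
P(M_3 = 1) = 3/8 = 3/8

Answer: 3/8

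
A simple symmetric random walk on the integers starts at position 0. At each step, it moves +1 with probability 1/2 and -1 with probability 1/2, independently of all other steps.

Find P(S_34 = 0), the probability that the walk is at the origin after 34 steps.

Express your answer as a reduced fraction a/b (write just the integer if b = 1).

Answer: 583401555/4294967296

Derivation:
To return to 0 after 34 steps: need exactly 17 steps of +1 and 17 of -1.
Favorable paths: C(34,17) = 2333606220
Total paths: 2^34 = 17179869184
P = 2333606220/17179869184 = 583401555/4294967296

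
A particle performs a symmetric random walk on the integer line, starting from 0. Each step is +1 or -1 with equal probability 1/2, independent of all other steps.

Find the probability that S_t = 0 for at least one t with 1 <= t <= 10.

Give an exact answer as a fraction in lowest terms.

Answer: 193/256

Derivation:
Count via complement. Let g(t,s) = #length-t paths at position s with S_1..S_t all ≠ 0.
g(t,s) = g(t-1,s-1) + g(t-1,s+1) for s ≠ 0; g(t,0) = 0.
t=0: g(0,0)=1
t=1: g(1,-1)=1 g(1,1)=1
t=2: g(2,-2)=1 g(2,2)=1
t=3: g(3,-3)=1 g(3,-1)=1 g(3,1)=1 g(3,3)=1
t=4: g(4,-4)=1 g(4,-2)=2 g(4,2)=2 g(4,4)=1
t=5: g(5,-5)=1 g(5,-3)=3 g(5,-1)=2 g(5,1)=2 g(5,3)=3 g(5,5)=1
t=6: g(6,-6)=1 g(6,-4)=4 g(6,-2)=5 g(6,2)=5 g(6,4)=4 g(6,6)=1
t=7: g(7,-7)=1 g(7,-5)=5 g(7,-3)=9 g(7,-1)=5 g(7,1)=5 g(7,3)=9 g(7,5)=5 g(7,7)=1
t=8: g(8,-8)=1 g(8,-6)=6 g(8,-4)=14 g(8,-2)=14 g(8,2)=14 g(8,4)=14 g(8,6)=6 g(8,8)=1
t=9: g(9,-9)=1 g(9,-7)=7 g(9,-5)=20 g(9,-3)=28 g(9,-1)=14 g(9,1)=14 g(9,3)=28 g(9,5)=20 g(9,7)=7 g(9,9)=1
t=10: g(10,-10)=1 g(10,-8)=8 g(10,-6)=27 g(10,-4)=48 g(10,-2)=42 g(10,2)=42 g(10,4)=48 g(10,6)=27 g(10,8)=8 g(10,10)=1
Paths never hitting 0: Σ_s g(10,s) = 252
Paths hitting 0: 2^10 - 252 = 772
P = 772/1024 = 193/256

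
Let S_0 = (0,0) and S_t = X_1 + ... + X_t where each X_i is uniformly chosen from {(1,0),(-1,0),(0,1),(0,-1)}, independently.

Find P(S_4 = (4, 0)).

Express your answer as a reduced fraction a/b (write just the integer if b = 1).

Answer: 1/256

Derivation:
Let h be the number of horizontal steps (so 4-h are vertical). To end at (4,0) need (h+4)/2 right-steps and ((4-h)+0)/2 up-steps.
Sum over h with 4 ≤ h ≤ 4, h ≡ 0 (mod 2), 4-h ≡ 0 (mod 2):
h=4: C(4,4)·C(4,4)·C(0,0) = 1·1·1 = 1
Total favorable: 1
Total paths: 4^4 = 256
P = 1/256 = 1/256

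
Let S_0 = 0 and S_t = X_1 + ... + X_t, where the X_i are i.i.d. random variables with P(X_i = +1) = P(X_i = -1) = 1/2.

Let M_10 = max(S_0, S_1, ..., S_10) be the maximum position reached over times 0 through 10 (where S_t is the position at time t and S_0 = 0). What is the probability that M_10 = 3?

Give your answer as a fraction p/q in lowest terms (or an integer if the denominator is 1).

Answer: 15/128

Derivation:
Let M_10 = max(S_0,...,S_10). Use the reflection principle: for j ≥ 1, #{paths with M_10 ≥ j} = #{S_10 ≥ j} + #{S_10 ≥ j+1}.
By reflection, #{M_10 ≥ 3} = #{S_10 ≥ 3} + #{S_10 ≥ 4} = 176 + 176 = 352.
#{M_10 ≥ 4} = #{S_10 ≥ 4} + #{S_10 ≥ 5} = 176 + 56 = 232.
#{M_10 = 3} = 352 - 232 = 120.
P(M_10 = 3) = 120/1024 = 15/128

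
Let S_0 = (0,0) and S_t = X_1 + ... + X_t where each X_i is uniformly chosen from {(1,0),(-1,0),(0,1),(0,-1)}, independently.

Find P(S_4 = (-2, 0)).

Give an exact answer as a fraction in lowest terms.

Answer: 1/16

Derivation:
Let h be the number of horizontal steps (so 4-h are vertical). To end at (-2,0) need (h-2)/2 right-steps and ((4-h)+0)/2 up-steps.
Sum over h with 2 ≤ h ≤ 4, h ≡ 0 (mod 2), 4-h ≡ 0 (mod 2):
h=2: C(4,2)·C(2,0)·C(2,1) = 6·1·2 = 12
h=4: C(4,4)·C(4,1)·C(0,0) = 1·4·1 = 4
Total favorable: 16
Total paths: 4^4 = 256
P = 16/256 = 1/16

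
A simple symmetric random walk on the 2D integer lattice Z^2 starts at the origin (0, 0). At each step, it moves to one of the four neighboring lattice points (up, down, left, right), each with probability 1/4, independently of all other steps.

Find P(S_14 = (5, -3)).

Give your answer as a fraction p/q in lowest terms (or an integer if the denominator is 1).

Let h be the number of horizontal steps (so 14-h are vertical). To end at (5,-3) need (h+5)/2 right-steps and ((14-h)-3)/2 up-steps.
Sum over h with 5 ≤ h ≤ 11, h ≡ 1 (mod 2), 14-h ≡ 1 (mod 2):
h=5: C(14,5)·C(5,5)·C(9,3) = 2002·1·84 = 168168
h=7: C(14,7)·C(7,6)·C(7,2) = 3432·7·21 = 504504
h=9: C(14,9)·C(9,7)·C(5,1) = 2002·36·5 = 360360
h=11: C(14,11)·C(11,8)·C(3,0) = 364·165·1 = 60060
Total favorable: 1093092
Total paths: 4^14 = 268435456
P = 1093092/268435456 = 273273/67108864

Answer: 273273/67108864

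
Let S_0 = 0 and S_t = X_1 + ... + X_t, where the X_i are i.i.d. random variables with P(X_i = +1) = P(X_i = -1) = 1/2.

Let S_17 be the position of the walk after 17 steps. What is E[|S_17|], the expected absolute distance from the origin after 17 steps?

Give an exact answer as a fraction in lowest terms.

S_17 takes values m ≡ 1 (mod 2) with |m| ≤ 17; P(S_17=m) = C(17,(17+m)/2)/2^17.
Total paths: 2^17 = 131072
Distribution: P(S=-17)=1/131072, P(S=-15)=17/131072, P(S=-13)=136/131072, P(S=-11)=680/131072, P(S=-9)=2380/131072, P(S=-7)=6188/131072, P(S=-5)=12376/131072, P(S=-3)=19448/131072, P(S=-1)=24310/131072, P(S=1)=24310/131072, P(S=3)=19448/131072, P(S=5)=12376/131072, P(S=7)=6188/131072, P(S=9)=2380/131072, P(S=11)=680/131072, P(S=13)=136/131072, P(S=15)=17/131072, P(S=17)=1/131072
E[|S_17|] = Σ_m |m|·P(S_17=m) = 437580/131072 = 109395/32768

Answer: 109395/32768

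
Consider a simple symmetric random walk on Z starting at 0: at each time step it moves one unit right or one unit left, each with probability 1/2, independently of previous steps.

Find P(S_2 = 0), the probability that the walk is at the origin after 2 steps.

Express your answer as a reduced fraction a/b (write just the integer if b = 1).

Answer: 1/2

Derivation:
To return to 0 after 2 steps: need exactly 1 step of +1 and 1 of -1.
Favorable paths: C(2,1) = 2
Total paths: 2^2 = 4
P = 2/4 = 1/2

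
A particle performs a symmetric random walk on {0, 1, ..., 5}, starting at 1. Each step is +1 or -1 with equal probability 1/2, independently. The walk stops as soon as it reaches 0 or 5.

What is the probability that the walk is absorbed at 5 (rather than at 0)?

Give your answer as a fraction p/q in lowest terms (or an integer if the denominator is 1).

Symmetric walk (p = 1/2): the harmonic-function argument gives P(hit 5 before 0 | start at 1) = a/N.
P = 1/5 = 1/5

Answer: 1/5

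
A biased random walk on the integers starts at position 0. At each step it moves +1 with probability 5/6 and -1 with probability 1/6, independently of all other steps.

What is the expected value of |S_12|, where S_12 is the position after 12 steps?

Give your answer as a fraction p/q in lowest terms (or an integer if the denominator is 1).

Answer: 121020773/15116544

Derivation:
S_12 takes values m ≡ 0 (mod 2) with |m| ≤ 12; P(S_12=m) = C(12,(12+m)/2) · (5/6)^((12+m)/2) · (1/6)^((12-m)/2).
Distribution: P(S=-12)=1/2176782336, P(S=-10)=5/181398528, P(S=-8)=275/362797056, P(S=-6)=6875/544195584, P(S=-4)=34375/241864704, P(S=-2)=34375/30233088, P(S=0)=1203125/181398528, P(S=2)=859375/30233088, P(S=4)=21484375/241864704, P(S=6)=107421875/544195584, P(S=8)=107421875/362797056, P(S=10)=48828125/181398528, P(S=12)=244140625/2176782336
E[|S_12|] = Σ_m |m|·P(S_12=m) = 121020773/15116544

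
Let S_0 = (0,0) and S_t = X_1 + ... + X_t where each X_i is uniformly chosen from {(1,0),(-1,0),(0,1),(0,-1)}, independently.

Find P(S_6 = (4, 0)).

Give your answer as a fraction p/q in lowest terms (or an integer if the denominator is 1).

Answer: 9/1024

Derivation:
Let h be the number of horizontal steps (so 6-h are vertical). To end at (4,0) need (h+4)/2 right-steps and ((6-h)+0)/2 up-steps.
Sum over h with 4 ≤ h ≤ 6, h ≡ 0 (mod 2), 6-h ≡ 0 (mod 2):
h=4: C(6,4)·C(4,4)·C(2,1) = 15·1·2 = 30
h=6: C(6,6)·C(6,5)·C(0,0) = 1·6·1 = 6
Total favorable: 36
Total paths: 4^6 = 4096
P = 36/4096 = 9/1024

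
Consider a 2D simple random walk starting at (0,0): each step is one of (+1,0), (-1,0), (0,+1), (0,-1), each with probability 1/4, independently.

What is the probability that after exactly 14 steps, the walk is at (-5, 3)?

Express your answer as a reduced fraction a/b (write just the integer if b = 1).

Let h be the number of horizontal steps (so 14-h are vertical). To end at (-5,3) need (h-5)/2 right-steps and ((14-h)+3)/2 up-steps.
Sum over h with 5 ≤ h ≤ 11, h ≡ 1 (mod 2), 14-h ≡ 1 (mod 2):
h=5: C(14,5)·C(5,0)·C(9,6) = 2002·1·84 = 168168
h=7: C(14,7)·C(7,1)·C(7,5) = 3432·7·21 = 504504
h=9: C(14,9)·C(9,2)·C(5,4) = 2002·36·5 = 360360
h=11: C(14,11)·C(11,3)·C(3,3) = 364·165·1 = 60060
Total favorable: 1093092
Total paths: 4^14 = 268435456
P = 1093092/268435456 = 273273/67108864

Answer: 273273/67108864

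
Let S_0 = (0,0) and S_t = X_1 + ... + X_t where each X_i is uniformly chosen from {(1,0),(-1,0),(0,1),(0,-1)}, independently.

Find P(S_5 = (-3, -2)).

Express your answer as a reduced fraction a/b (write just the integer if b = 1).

Let h be the number of horizontal steps (so 5-h are vertical). To end at (-3,-2) need (h-3)/2 right-steps and ((5-h)-2)/2 up-steps.
Sum over h with 3 ≤ h ≤ 3, h ≡ 1 (mod 2), 5-h ≡ 0 (mod 2):
h=3: C(5,3)·C(3,0)·C(2,0) = 10·1·1 = 10
Total favorable: 10
Total paths: 4^5 = 1024
P = 10/1024 = 5/512

Answer: 5/512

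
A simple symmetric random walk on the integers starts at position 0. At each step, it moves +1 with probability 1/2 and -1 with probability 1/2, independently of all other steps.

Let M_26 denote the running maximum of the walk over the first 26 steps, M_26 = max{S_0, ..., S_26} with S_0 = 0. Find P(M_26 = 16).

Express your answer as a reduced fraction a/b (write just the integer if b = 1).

Answer: 16445/16777216

Derivation:
Let M_26 = max(S_0,...,S_26). Use the reflection principle: for j ≥ 1, #{paths with M_26 ≥ j} = #{S_26 ≥ j} + #{S_26 ≥ j+1}.
By reflection, #{M_26 ≥ 16} = #{S_26 ≥ 16} + #{S_26 ≥ 17} = 83682 + 17902 = 101584.
#{M_26 ≥ 17} = #{S_26 ≥ 17} + #{S_26 ≥ 18} = 17902 + 17902 = 35804.
#{M_26 = 16} = 101584 - 35804 = 65780.
P(M_26 = 16) = 65780/67108864 = 16445/16777216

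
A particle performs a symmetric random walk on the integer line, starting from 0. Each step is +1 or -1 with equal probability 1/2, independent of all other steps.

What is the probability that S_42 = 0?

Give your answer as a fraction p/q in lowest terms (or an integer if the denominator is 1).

To return to 0 after 42 steps: need exactly 21 steps of +1 and 21 of -1.
Favorable paths: C(42,21) = 538257874440
Total paths: 2^42 = 4398046511104
P = 538257874440/4398046511104 = 67282234305/549755813888

Answer: 67282234305/549755813888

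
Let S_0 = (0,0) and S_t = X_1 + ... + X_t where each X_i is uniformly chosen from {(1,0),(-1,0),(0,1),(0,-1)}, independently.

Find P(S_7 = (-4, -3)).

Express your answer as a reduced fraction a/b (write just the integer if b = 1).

Let h be the number of horizontal steps (so 7-h are vertical). To end at (-4,-3) need (h-4)/2 right-steps and ((7-h)-3)/2 up-steps.
Sum over h with 4 ≤ h ≤ 4, h ≡ 0 (mod 2), 7-h ≡ 1 (mod 2):
h=4: C(7,4)·C(4,0)·C(3,0) = 35·1·1 = 35
Total favorable: 35
Total paths: 4^7 = 16384
P = 35/16384 = 35/16384

Answer: 35/16384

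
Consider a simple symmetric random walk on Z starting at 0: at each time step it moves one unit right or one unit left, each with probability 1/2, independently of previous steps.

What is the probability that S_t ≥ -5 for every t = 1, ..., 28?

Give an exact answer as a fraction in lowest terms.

Answer: 98659305/134217728

Derivation:
Let f(t,s) = #length-t paths at position s with S_1..S_t all ≥ -5.
f(t,s) = f(t-1,s-1) + f(t-1,s+1) for s ≥ -5; f(t,s) = 0 for s < -5.
t=0: f(0,0)=1
t=1: f(1,-1)=1 f(1,1)=1
t=2: f(2,-2)=1 f(2,0)=2 f(2,2)=1
t=3: f(3,-3)=1 f(3,-1)=3 f(3,1)=3 f(3,3)=1
t=4: f(4,-4)=1 f(4,-2)=4 f(4,0)=6 f(4,2)=4 f(4,4)=1
t=5: f(5,-5)=1 f(5,-3)=5 f(5,-1)=10 f(5,1)=10 f(5,3)=5 f(5,5)=1
t=6: f(6,-4)=6 f(6,-2)=15 f(6,0)=20 f(6,2)=15 f(6,4)=6 f(6,6)=1
t=7: f(7,-5)=6 f(7,-3)=21 f(7,-1)=35 f(7,1)=35 f(7,3)=21 f(7,5)=7 f(7,7)=1
t=8: f(8,-4)=27 f(8,-2)=56 f(8,0)=70 f(8,2)=56 f(8,4)=28 f(8,6)=8 f(8,8)=1
t=9: f(9,-5)=27 f(9,-3)=83 f(9,-1)=126 f(9,1)=126 f(9,3)=84 f(9,5)=36 f(9,7)=9 f(9,9)=1
t=10: f(10,-4)=110 f(10,-2)=209 f(10,0)=252 f(10,2)=210 f(10,4)=120 f(10,6)=45 f(10,8)=10 f(10,10)=1
t=11: f(11,-5)=110 f(11,-3)=319 f(11,-1)=461 f(11,1)=462 f(11,3)=330 f(11,5)=165 f(11,7)=55 f(11,9)=11 f(11,11)=1
t=12: f(12,-4)=429 f(12,-2)=780 f(12,0)=923 f(12,2)=792 f(12,4)=495 f(12,6)=220 f(12,8)=66 f(12,10)=12 f(12,12)=1
t=13: f(13,-5)=429 f(13,-3)=1209 f(13,-1)=1703 f(13,1)=1715 f(13,3)=1287 f(13,5)=715 f(13,7)=286 f(13,9)=78 f(13,11)=13 f(13,13)=1
t=14: f(14,-4)=1638 f(14,-2)=2912 f(14,0)=3418 f(14,2)=3002 f(14,4)=2002 f(14,6)=1001 f(14,8)=364 f(14,10)=91 f(14,12)=14 f(14,14)=1
t=15: f(15,-5)=1638 f(15,-3)=4550 f(15,-1)=6330 f(15,1)=6420 f(15,3)=5004 f(15,5)=3003 f(15,7)=1365 f(15,9)=455 f(15,11)=105 f(15,13)=15 f(15,15)=1
t=16: f(16,-4)=6188 f(16,-2)=10880 f(16,0)=12750 f(16,2)=11424 f(16,4)=8007 f(16,6)=4368 f(16,8)=1820 f(16,10)=560 f(16,12)=120 f(16,14)=16 f(16,16)=1
t=17: f(17,-5)=6188 f(17,-3)=17068 f(17,-1)=23630 f(17,1)=24174 f(17,3)=19431 f(17,5)=12375 f(17,7)=6188 f(17,9)=2380 f(17,11)=680 f(17,13)=136 f(17,15)=17 f(17,17)=1
t=18: f(18,-4)=23256 f(18,-2)=40698 f(18,0)=47804 f(18,2)=43605 f(18,4)=31806 f(18,6)=18563 f(18,8)=8568 f(18,10)=3060 f(18,12)=816 f(18,14)=153 f(18,16)=18 f(18,18)=1
t=19: f(19,-5)=23256 f(19,-3)=63954 f(19,-1)=88502 f(19,1)=91409 f(19,3)=75411 f(19,5)=50369 f(19,7)=27131 f(19,9)=11628 f(19,11)=3876 f(19,13)=969 f(19,15)=171 f(19,17)=19 f(19,19)=1
t=20: f(20,-4)=87210 f(20,-2)=152456 f(20,0)=179911 f(20,2)=166820 f(20,4)=125780 f(20,6)=77500 f(20,8)=38759 f(20,10)=15504 f(20,12)=4845 f(20,14)=1140 f(20,16)=190 f(20,18)=20 f(20,20)=1
t=21: f(21,-5)=87210 f(21,-3)=239666 f(21,-1)=332367 f(21,1)=346731 f(21,3)=292600 f(21,5)=203280 f(21,7)=116259 f(21,9)=54263 f(21,11)=20349 f(21,13)=5985 f(21,15)=1330 f(21,17)=210 f(21,19)=21 f(21,21)=1
t=22: f(22,-4)=326876 f(22,-2)=572033 f(22,0)=679098 f(22,2)=639331 f(22,4)=495880 f(22,6)=319539 f(22,8)=170522 f(22,10)=74612 f(22,12)=26334 f(22,14)=7315 f(22,16)=1540 f(22,18)=231 f(22,20)=22 f(22,22)=1
t=23: f(23,-5)=326876 f(23,-3)=898909 f(23,-1)=1251131 f(23,1)=1318429 f(23,3)=1135211 f(23,5)=815419 f(23,7)=490061 f(23,9)=245134 f(23,11)=100946 f(23,13)=33649 f(23,15)=8855 f(23,17)=1771 f(23,19)=253 f(23,21)=23 f(23,23)=1
t=24: f(24,-4)=1225785 f(24,-2)=2150040 f(24,0)=2569560 f(24,2)=2453640 f(24,4)=1950630 f(24,6)=1305480 f(24,8)=735195 f(24,10)=346080 f(24,12)=134595 f(24,14)=42504 f(24,16)=10626 f(24,18)=2024 f(24,20)=276 f(24,22)=24 f(24,24)=1
t=25: f(25,-5)=1225785 f(25,-3)=3375825 f(25,-1)=4719600 f(25,1)=5023200 f(25,3)=4404270 f(25,5)=3256110 f(25,7)=2040675 f(25,9)=1081275 f(25,11)=480675 f(25,13)=177099 f(25,15)=53130 f(25,17)=12650 f(25,19)=2300 f(25,21)=300 f(25,23)=25 f(25,25)=1
t=26: f(26,-4)=4601610 f(26,-2)=8095425 f(26,0)=9742800 f(26,2)=9427470 f(26,4)=7660380 f(26,6)=5296785 f(26,8)=3121950 f(26,10)=1561950 f(26,12)=657774 f(26,14)=230229 f(26,16)=65780 f(26,18)=14950 f(26,20)=2600 f(26,22)=325 f(26,24)=26 f(26,26)=1
t=27: f(27,-5)=4601610 f(27,-3)=12697035 f(27,-1)=17838225 f(27,1)=19170270 f(27,3)=17087850 f(27,5)=12957165 f(27,7)=8418735 f(27,9)=4683900 f(27,11)=2219724 f(27,13)=888003 f(27,15)=296009 f(27,17)=80730 f(27,19)=17550 f(27,21)=2925 f(27,23)=351 f(27,25)=27 f(27,27)=1
t=28: f(28,-4)=17298645 f(28,-2)=30535260 f(28,0)=37008495 f(28,2)=36258120 f(28,4)=30045015 f(28,6)=21375900 f(28,8)=13102635 f(28,10)=6903624 f(28,12)=3107727 f(28,14)=1184012 f(28,16)=376739 f(28,18)=98280 f(28,20)=20475 f(28,22)=3276 f(28,24)=378 f(28,26)=28 f(28,28)=1
Σ_s f(28,s) = 197318610
P = 197318610/268435456 = 98659305/134217728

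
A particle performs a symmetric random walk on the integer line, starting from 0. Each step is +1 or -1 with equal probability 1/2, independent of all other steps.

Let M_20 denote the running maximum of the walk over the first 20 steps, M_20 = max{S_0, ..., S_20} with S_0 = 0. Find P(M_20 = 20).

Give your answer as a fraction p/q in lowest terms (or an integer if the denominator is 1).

Answer: 1/1048576

Derivation:
Let M_20 = max(S_0,...,S_20). Use the reflection principle: for j ≥ 1, #{paths with M_20 ≥ j} = #{S_20 ≥ j} + #{S_20 ≥ j+1}.
By reflection, #{M_20 ≥ 20} = #{S_20 ≥ 20} + #{S_20 ≥ 21} = 1 + 0 = 1.
#{M_20 ≥ 21} = #{S_20 ≥ 21} + #{S_20 ≥ 22} = 0 + 0 = 0.
#{M_20 = 20} = 1 - 0 = 1.
P(M_20 = 20) = 1/1048576 = 1/1048576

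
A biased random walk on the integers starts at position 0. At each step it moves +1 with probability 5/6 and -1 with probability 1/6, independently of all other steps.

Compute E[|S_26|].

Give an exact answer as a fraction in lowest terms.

Answer: 184797696134314362931/10661358011223638016

Derivation:
S_26 takes values m ≡ 0 (mod 2) with |m| ≤ 26; P(S_26=m) = C(26,(26+m)/2) · (5/6)^((26+m)/2) · (1/6)^((26-m)/2).
Distribution: P(S=-26)=1/170581728179578208256, P(S=-24)=65/85290864089789104128, P(S=-22)=8125/170581728179578208256, P(S=-20)=40625/21322716022447276032, P(S=-18)=4671875/85290864089789104128, P(S=-16)=51390625/42645432044894552064, P(S=-14)=1798671875/85290864089789104128, P(S=-12)=6423828125/21322716022447276032, P(S=-10)=610263671875/170581728179578208256, P(S=-8)=3051318359375/85290864089789104128, P(S=-6)=51872412109375/170581728179578208256, P(S=-4)=23578369140625/10661358011223638016, P(S=-2)=589459228515625/42645432044894552064, P(S=0)=1587005615234375/21322716022447276032, P(S=2)=14736480712890625/42645432044894552064, P(S=4)=14736480712890625/10661358011223638016, P(S=6)=810506439208984375/170581728179578208256, P(S=8)=1191921234130859375/85290864089789104128, P(S=10)=5959606170654296875/170581728179578208256, P(S=12)=1568317413330078125/21322716022447276032, P(S=14)=10978221893310546875/85290864089789104128, P(S=16)=7841587066650390625/42645432044894552064, P(S=18)=17821788787841796875/85290864089789104128, P(S=20)=3874301910400390625/21322716022447276032, P(S=22)=19371509552001953125/170581728179578208256, P(S=24)=3874301910400390625/85290864089789104128, P(S=26)=1490116119384765625/170581728179578208256
E[|S_26|] = Σ_m |m|·P(S_26=m) = 184797696134314362931/10661358011223638016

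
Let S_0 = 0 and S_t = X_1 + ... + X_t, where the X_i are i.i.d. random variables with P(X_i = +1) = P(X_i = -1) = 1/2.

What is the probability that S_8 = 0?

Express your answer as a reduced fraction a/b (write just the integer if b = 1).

To return to 0 after 8 steps: need exactly 4 steps of +1 and 4 of -1.
Favorable paths: C(8,4) = 70
Total paths: 2^8 = 256
P = 70/256 = 35/128

Answer: 35/128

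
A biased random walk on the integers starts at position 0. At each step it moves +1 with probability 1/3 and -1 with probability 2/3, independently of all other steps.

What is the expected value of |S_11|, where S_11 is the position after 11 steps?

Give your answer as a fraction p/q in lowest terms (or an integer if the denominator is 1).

S_11 takes values m ≡ 1 (mod 2) with |m| ≤ 11; P(S_11=m) = C(11,(11+m)/2) · (1/3)^((11+m)/2) · (2/3)^((11-m)/2).
Distribution: P(S=-11)=2048/177147, P(S=-9)=11264/177147, P(S=-7)=28160/177147, P(S=-5)=14080/59049, P(S=-3)=14080/59049, P(S=-1)=9856/59049, P(S=1)=4928/59049, P(S=3)=1760/59049, P(S=5)=440/59049, P(S=7)=220/177147, P(S=9)=22/177147, P(S=11)=1/177147
E[|S_11|] = Σ_m |m|·P(S_11=m) = 242495/59049

Answer: 242495/59049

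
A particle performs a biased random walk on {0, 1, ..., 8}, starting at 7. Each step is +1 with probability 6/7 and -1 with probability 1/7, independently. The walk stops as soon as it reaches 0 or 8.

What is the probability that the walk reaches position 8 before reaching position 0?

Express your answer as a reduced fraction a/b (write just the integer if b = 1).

Answer: 335922/335923

Derivation:
Biased walk: p = 6/7, q = 1/7, r = q/p = 1/6
Gambler's ruin: P(hit 8 before 0 | start at 7) = (1 - r^a)/(1 - r^N)
r^7 = 1/279936; r^8 = 1/1679616
P = (1 - 1/279936) / (1 - 1/1679616) = 279935/279936 / 1679615/1679616 = 335922/335923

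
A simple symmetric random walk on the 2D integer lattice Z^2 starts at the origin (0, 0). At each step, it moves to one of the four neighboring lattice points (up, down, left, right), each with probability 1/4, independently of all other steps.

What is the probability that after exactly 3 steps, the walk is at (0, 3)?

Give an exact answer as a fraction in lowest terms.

Answer: 1/64

Derivation:
Let h be the number of horizontal steps (so 3-h are vertical). To end at (0,3) need (h+0)/2 right-steps and ((3-h)+3)/2 up-steps.
Sum over h with 0 ≤ h ≤ 0, h ≡ 0 (mod 2), 3-h ≡ 1 (mod 2):
h=0: C(3,0)·C(0,0)·C(3,3) = 1·1·1 = 1
Total favorable: 1
Total paths: 4^3 = 64
P = 1/64 = 1/64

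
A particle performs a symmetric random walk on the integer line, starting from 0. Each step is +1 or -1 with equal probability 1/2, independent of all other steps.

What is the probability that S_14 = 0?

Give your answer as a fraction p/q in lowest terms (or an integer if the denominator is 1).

To return to 0 after 14 steps: need exactly 7 steps of +1 and 7 of -1.
Favorable paths: C(14,7) = 3432
Total paths: 2^14 = 16384
P = 3432/16384 = 429/2048

Answer: 429/2048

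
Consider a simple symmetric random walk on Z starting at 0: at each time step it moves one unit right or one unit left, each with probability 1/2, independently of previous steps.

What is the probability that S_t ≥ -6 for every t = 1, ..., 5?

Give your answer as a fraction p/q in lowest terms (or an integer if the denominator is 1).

Let f(t,s) = #length-t paths at position s with S_1..S_t all ≥ -6.
f(t,s) = f(t-1,s-1) + f(t-1,s+1) for s ≥ -6; f(t,s) = 0 for s < -6.
t=0: f(0,0)=1
t=1: f(1,-1)=1 f(1,1)=1
t=2: f(2,-2)=1 f(2,0)=2 f(2,2)=1
t=3: f(3,-3)=1 f(3,-1)=3 f(3,1)=3 f(3,3)=1
t=4: f(4,-4)=1 f(4,-2)=4 f(4,0)=6 f(4,2)=4 f(4,4)=1
t=5: f(5,-5)=1 f(5,-3)=5 f(5,-1)=10 f(5,1)=10 f(5,3)=5 f(5,5)=1
Σ_s f(5,s) = 32
P = 32/32 = 1

Answer: 1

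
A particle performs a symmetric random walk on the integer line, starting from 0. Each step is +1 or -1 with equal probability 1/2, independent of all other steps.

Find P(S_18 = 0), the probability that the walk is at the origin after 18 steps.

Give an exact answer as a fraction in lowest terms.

To return to 0 after 18 steps: need exactly 9 steps of +1 and 9 of -1.
Favorable paths: C(18,9) = 48620
Total paths: 2^18 = 262144
P = 48620/262144 = 12155/65536

Answer: 12155/65536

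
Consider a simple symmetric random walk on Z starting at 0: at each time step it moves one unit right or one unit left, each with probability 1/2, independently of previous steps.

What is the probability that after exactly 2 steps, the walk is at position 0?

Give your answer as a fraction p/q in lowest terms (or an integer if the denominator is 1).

Answer: 1/2

Derivation:
To return to 0 after 2 steps: need exactly 1 step of +1 and 1 of -1.
Favorable paths: C(2,1) = 2
Total paths: 2^2 = 4
P = 2/4 = 1/2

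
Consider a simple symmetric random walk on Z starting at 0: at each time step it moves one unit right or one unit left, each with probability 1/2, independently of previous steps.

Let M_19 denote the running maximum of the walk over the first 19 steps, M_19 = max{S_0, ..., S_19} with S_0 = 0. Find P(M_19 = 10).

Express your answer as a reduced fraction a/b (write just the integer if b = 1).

Answer: 969/131072

Derivation:
Let M_19 = max(S_0,...,S_19). Use the reflection principle: for j ≥ 1, #{paths with M_19 ≥ j} = #{S_19 ≥ j} + #{S_19 ≥ j+1}.
By reflection, #{M_19 ≥ 10} = #{S_19 ≥ 10} + #{S_19 ≥ 11} = 5036 + 5036 = 10072.
#{M_19 ≥ 11} = #{S_19 ≥ 11} + #{S_19 ≥ 12} = 5036 + 1160 = 6196.
#{M_19 = 10} = 10072 - 6196 = 3876.
P(M_19 = 10) = 3876/524288 = 969/131072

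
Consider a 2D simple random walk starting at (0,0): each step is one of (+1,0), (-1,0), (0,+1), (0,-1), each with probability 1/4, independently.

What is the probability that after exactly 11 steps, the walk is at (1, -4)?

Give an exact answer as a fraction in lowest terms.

Answer: 27225/2097152

Derivation:
Let h be the number of horizontal steps (so 11-h are vertical). To end at (1,-4) need (h+1)/2 right-steps and ((11-h)-4)/2 up-steps.
Sum over h with 1 ≤ h ≤ 7, h ≡ 1 (mod 2), 11-h ≡ 0 (mod 2):
h=1: C(11,1)·C(1,1)·C(10,3) = 11·1·120 = 1320
h=3: C(11,3)·C(3,2)·C(8,2) = 165·3·28 = 13860
h=5: C(11,5)·C(5,3)·C(6,1) = 462·10·6 = 27720
h=7: C(11,7)·C(7,4)·C(4,0) = 330·35·1 = 11550
Total favorable: 54450
Total paths: 4^11 = 4194304
P = 54450/4194304 = 27225/2097152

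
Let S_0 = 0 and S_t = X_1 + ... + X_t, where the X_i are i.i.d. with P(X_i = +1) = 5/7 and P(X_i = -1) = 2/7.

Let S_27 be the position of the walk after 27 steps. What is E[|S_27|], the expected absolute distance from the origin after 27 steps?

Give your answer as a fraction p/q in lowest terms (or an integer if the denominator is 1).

Answer: 15564213759455858714769/1341068619663964900807

Derivation:
S_27 takes values m ≡ 1 (mod 2) with |m| ≤ 27; P(S_27=m) = C(27,(27+m)/2) · (5/7)^((27+m)/2) · (2/7)^((27-m)/2).
Distribution: P(S=-27)=134217728/65712362363534280139543, P(S=-25)=9059696640/65712362363534280139543, P(S=-23)=294440140800/65712362363534280139543, P(S=-21)=6134169600000/65712362363534280139543, P(S=-19)=92012544000000/65712362363534280139543, P(S=-17)=1058144256000000/65712362363534280139543, P(S=-15)=9699655680000000/65712362363534280139543, P(S=-13)=72747417600000000/65712362363534280139543, P(S=-11)=454671360000000000/65712362363534280139543, P(S=-9)=2399654400000000000/65712362363534280139543, P(S=-7)=10798444800000000000/65712362363534280139543, P(S=-5)=41721264000000000000/65712362363534280139543, P(S=-3)=139070880000000000000/65712362363534280139543, P(S=-1)=401166000000000000000/65712362363534280139543, P(S=1)=1002915000000000000000/65712362363534280139543, P(S=3)=2172982500000000000000/65712362363534280139543, P(S=5)=4074342187500000000000/65712362363534280139543, P(S=7)=6590847656250000000000/65712362363534280139543, P(S=9)=9153955078125000000000/65712362363534280139543, P(S=11)=10840209960937500000000/65712362363534280139543, P(S=13)=10840209960937500000000/65712362363534280139543, P(S=15)=9033508300781250000000/65712362363534280139543, P(S=17)=6159210205078125000000/65712362363534280139543, P(S=19)=3347396850585937500000/65712362363534280139543, P(S=21)=1394748687744140625000/65712362363534280139543, P(S=23)=418424606323242187500/65712362363534280139543, P(S=25)=80466270446777343750/65712362363534280139543, P(S=27)=7450580596923828125/65712362363534280139543
E[|S_27|] = Σ_m |m|·P(S_27=m) = 15564213759455858714769/1341068619663964900807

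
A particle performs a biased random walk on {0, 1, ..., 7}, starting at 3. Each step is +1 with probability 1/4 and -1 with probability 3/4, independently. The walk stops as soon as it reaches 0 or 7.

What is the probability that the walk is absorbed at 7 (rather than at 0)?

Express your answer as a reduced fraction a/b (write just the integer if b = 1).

Biased walk: p = 1/4, q = 3/4, r = q/p = 3
Gambler's ruin: P(hit 7 before 0 | start at 3) = (1 - r^a)/(1 - r^N)
r^3 = 27; r^7 = 2187
P = (1 - 27) / (1 - 2187) = -26 / -2186 = 13/1093

Answer: 13/1093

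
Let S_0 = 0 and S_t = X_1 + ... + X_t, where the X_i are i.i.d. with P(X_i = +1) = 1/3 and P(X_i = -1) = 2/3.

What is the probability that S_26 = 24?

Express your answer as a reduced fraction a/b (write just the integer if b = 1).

To reach position 24 after 26 steps: need 25 steps of +1 and 1 step of -1.
Number of such sequences: C(26,25) = 26
Each has probability (1/3)^25 · (2/3)^1 = 2/2541865828329
P = 26 · 2/2541865828329 = 52/2541865828329

Answer: 52/2541865828329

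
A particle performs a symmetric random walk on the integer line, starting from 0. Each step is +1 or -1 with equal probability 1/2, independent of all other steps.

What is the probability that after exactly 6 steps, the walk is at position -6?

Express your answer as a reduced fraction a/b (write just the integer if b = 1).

To reach position -6 after 6 steps: need 0 steps of +1 and 6 of -1.
Favorable paths: C(6,0) = 1
Total paths: 2^6 = 64
P = 1/64 = 1/64

Answer: 1/64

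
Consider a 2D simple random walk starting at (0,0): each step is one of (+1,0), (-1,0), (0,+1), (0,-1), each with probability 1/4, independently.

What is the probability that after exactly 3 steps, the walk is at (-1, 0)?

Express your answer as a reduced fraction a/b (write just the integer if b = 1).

Let h be the number of horizontal steps (so 3-h are vertical). To end at (-1,0) need (h-1)/2 right-steps and ((3-h)+0)/2 up-steps.
Sum over h with 1 ≤ h ≤ 3, h ≡ 1 (mod 2), 3-h ≡ 0 (mod 2):
h=1: C(3,1)·C(1,0)·C(2,1) = 3·1·2 = 6
h=3: C(3,3)·C(3,1)·C(0,0) = 1·3·1 = 3
Total favorable: 9
Total paths: 4^3 = 64
P = 9/64 = 9/64

Answer: 9/64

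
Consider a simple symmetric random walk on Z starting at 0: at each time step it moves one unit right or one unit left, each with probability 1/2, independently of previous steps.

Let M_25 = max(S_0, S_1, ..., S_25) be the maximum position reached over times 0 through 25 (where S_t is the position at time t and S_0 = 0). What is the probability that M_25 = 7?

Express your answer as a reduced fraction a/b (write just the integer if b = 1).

Let M_25 = max(S_0,...,S_25). Use the reflection principle: for j ≥ 1, #{paths with M_25 ≥ j} = #{S_25 ≥ j} + #{S_25 ≥ j+1}.
By reflection, #{M_25 ≥ 7} = #{S_25 ≥ 7} + #{S_25 ≥ 8} = 3850756 + 1807781 = 5658537.
#{M_25 ≥ 8} = #{S_25 ≥ 8} + #{S_25 ≥ 9} = 1807781 + 1807781 = 3615562.
#{M_25 = 7} = 5658537 - 3615562 = 2042975.
P(M_25 = 7) = 2042975/33554432 = 2042975/33554432

Answer: 2042975/33554432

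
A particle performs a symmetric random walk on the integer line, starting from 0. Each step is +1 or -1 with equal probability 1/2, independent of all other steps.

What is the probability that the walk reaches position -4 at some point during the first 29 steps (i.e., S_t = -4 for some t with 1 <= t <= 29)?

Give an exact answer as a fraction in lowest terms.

Answer: 123012781/268435456

Derivation:
Count via complement. Let g(t,s) = #length-t paths at position s with S_1..S_t all ≠ -4.
g(t,s) = g(t-1,s-1) + g(t-1,s+1) for s ≠ -4; g(t,-4) = 0.
t=0: g(0,0)=1
t=1: g(1,-1)=1 g(1,1)=1
t=2: g(2,-2)=1 g(2,0)=2 g(2,2)=1
t=3: g(3,-3)=1 g(3,-1)=3 g(3,1)=3 g(3,3)=1
t=4: g(4,-2)=4 g(4,0)=6 g(4,2)=4 g(4,4)=1
t=5: g(5,-3)=4 g(5,-1)=10 g(5,1)=10 g(5,3)=5 g(5,5)=1
t=6: g(6,-2)=14 g(6,0)=20 g(6,2)=15 g(6,4)=6 g(6,6)=1
t=7: g(7,-3)=14 g(7,-1)=34 g(7,1)=35 g(7,3)=21 g(7,5)=7 g(7,7)=1
t=8: g(8,-2)=48 g(8,0)=69 g(8,2)=56 g(8,4)=28 g(8,6)=8 g(8,8)=1
t=9: g(9,-3)=48 g(9,-1)=117 g(9,1)=125 g(9,3)=84 g(9,5)=36 g(9,7)=9 g(9,9)=1
t=10: g(10,-2)=165 g(10,0)=242 g(10,2)=209 g(10,4)=120 g(10,6)=45 g(10,8)=10 g(10,10)=1
t=11: g(11,-3)=165 g(11,-1)=407 g(11,1)=451 g(11,3)=329 g(11,5)=165 g(11,7)=55 g(11,9)=11 g(11,11)=1
t=12: g(12,-2)=572 g(12,0)=858 g(12,2)=780 g(12,4)=494 g(12,6)=220 g(12,8)=66 g(12,10)=12 g(12,12)=1
t=13: g(13,-3)=572 g(13,-1)=1430 g(13,1)=1638 g(13,3)=1274 g(13,5)=714 g(13,7)=286 g(13,9)=78 g(13,11)=13 g(13,13)=1
t=14: g(14,-2)=2002 g(14,0)=3068 g(14,2)=2912 g(14,4)=1988 g(14,6)=1000 g(14,8)=364 g(14,10)=91 g(14,12)=14 g(14,14)=1
t=15: g(15,-3)=2002 g(15,-1)=5070 g(15,1)=5980 g(15,3)=4900 g(15,5)=2988 g(15,7)=1364 g(15,9)=455 g(15,11)=105 g(15,13)=15 g(15,15)=1
t=16: g(16,-2)=7072 g(16,0)=11050 g(16,2)=10880 g(16,4)=7888 g(16,6)=4352 g(16,8)=1819 g(16,10)=560 g(16,12)=120 g(16,14)=16 g(16,16)=1
t=17: g(17,-3)=7072 g(17,-1)=18122 g(17,1)=21930 g(17,3)=18768 g(17,5)=12240 g(17,7)=6171 g(17,9)=2379 g(17,11)=680 g(17,13)=136 g(17,15)=17 g(17,17)=1
t=18: g(18,-2)=25194 g(18,0)=40052 g(18,2)=40698 g(18,4)=31008 g(18,6)=18411 g(18,8)=8550 g(18,10)=3059 g(18,12)=816 g(18,14)=153 g(18,16)=18 g(18,18)=1
t=19: g(19,-3)=25194 g(19,-1)=65246 g(19,1)=80750 g(19,3)=71706 g(19,5)=49419 g(19,7)=26961 g(19,9)=11609 g(19,11)=3875 g(19,13)=969 g(19,15)=171 g(19,17)=19 g(19,19)=1
t=20: g(20,-2)=90440 g(20,0)=145996 g(20,2)=152456 g(20,4)=121125 g(20,6)=76380 g(20,8)=38570 g(20,10)=15484 g(20,12)=4844 g(20,14)=1140 g(20,16)=190 g(20,18)=20 g(20,20)=1
t=21: g(21,-3)=90440 g(21,-1)=236436 g(21,1)=298452 g(21,3)=273581 g(21,5)=197505 g(21,7)=114950 g(21,9)=54054 g(21,11)=20328 g(21,13)=5984 g(21,15)=1330 g(21,17)=210 g(21,19)=21 g(21,21)=1
t=22: g(22,-2)=326876 g(22,0)=534888 g(22,2)=572033 g(22,4)=471086 g(22,6)=312455 g(22,8)=169004 g(22,10)=74382 g(22,12)=26312 g(22,14)=7314 g(22,16)=1540 g(22,18)=231 g(22,20)=22 g(22,22)=1
t=23: g(23,-3)=326876 g(23,-1)=861764 g(23,1)=1106921 g(23,3)=1043119 g(23,5)=783541 g(23,7)=481459 g(23,9)=243386 g(23,11)=100694 g(23,13)=33626 g(23,15)=8854 g(23,17)=1771 g(23,19)=253 g(23,21)=23 g(23,23)=1
t=24: g(24,-2)=1188640 g(24,0)=1968685 g(24,2)=2150040 g(24,4)=1826660 g(24,6)=1265000 g(24,8)=724845 g(24,10)=344080 g(24,12)=134320 g(24,14)=42480 g(24,16)=10625 g(24,18)=2024 g(24,20)=276 g(24,22)=24 g(24,24)=1
t=25: g(25,-3)=1188640 g(25,-1)=3157325 g(25,1)=4118725 g(25,3)=3976700 g(25,5)=3091660 g(25,7)=1989845 g(25,9)=1068925 g(25,11)=478400 g(25,13)=176800 g(25,15)=53105 g(25,17)=12649 g(25,19)=2300 g(25,21)=300 g(25,23)=25 g(25,25)=1
t=26: g(26,-2)=4345965 g(26,0)=7276050 g(26,2)=8095425 g(26,4)=7068360 g(26,6)=5081505 g(26,8)=3058770 g(26,10)=1547325 g(26,12)=655200 g(26,14)=229905 g(26,16)=65754 g(26,18)=14949 g(26,20)=2600 g(26,22)=325 g(26,24)=26 g(26,26)=1
t=27: g(27,-3)=4345965 g(27,-1)=11622015 g(27,1)=15371475 g(27,3)=15163785 g(27,5)=12149865 g(27,7)=8140275 g(27,9)=4606095 g(27,11)=2202525 g(27,13)=885105 g(27,15)=295659 g(27,17)=80703 g(27,19)=17549 g(27,21)=2925 g(27,23)=351 g(27,25)=27 g(27,27)=1
t=28: g(28,-2)=15967980 g(28,0)=26993490 g(28,2)=30535260 g(28,4)=27313650 g(28,6)=20290140 g(28,8)=12746370 g(28,10)=6808620 g(28,12)=3087630 g(28,14)=1180764 g(28,16)=376362 g(28,18)=98252 g(28,20)=20474 g(28,22)=3276 g(28,24)=378 g(28,26)=28 g(28,28)=1
t=29: g(29,-3)=15967980 g(29,-1)=42961470 g(29,1)=57528750 g(29,3)=57848910 g(29,5)=47603790 g(29,7)=33036510 g(29,9)=19554990 g(29,11)=9896250 g(29,13)=4268394 g(29,15)=1557126 g(29,17)=474614 g(29,19)=118726 g(29,21)=23750 g(29,23)=3654 g(29,25)=406 g(29,27)=29 g(29,29)=1
Paths never hitting -4: Σ_s g(29,s) = 290845350
Paths hitting -4: 2^29 - 290845350 = 246025562
P = 246025562/536870912 = 123012781/268435456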